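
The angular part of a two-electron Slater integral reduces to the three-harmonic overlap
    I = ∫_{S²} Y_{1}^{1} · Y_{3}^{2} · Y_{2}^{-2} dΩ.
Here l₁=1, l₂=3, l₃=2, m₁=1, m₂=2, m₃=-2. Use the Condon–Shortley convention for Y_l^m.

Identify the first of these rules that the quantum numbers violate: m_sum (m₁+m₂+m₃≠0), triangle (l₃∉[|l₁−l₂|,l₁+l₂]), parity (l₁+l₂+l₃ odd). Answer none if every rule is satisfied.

azimuthal sum: 1 + 2 − 2 = 1  ✗
2 ≤ 2 ≤ 4 (triangle on l)
L = 1 + 3 + 2 = 6 (even)

m_sum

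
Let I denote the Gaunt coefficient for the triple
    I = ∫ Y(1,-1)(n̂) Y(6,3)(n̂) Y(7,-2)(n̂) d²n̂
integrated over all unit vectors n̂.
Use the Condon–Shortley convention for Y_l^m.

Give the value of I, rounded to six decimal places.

0.110647

Rules hold: Σm=0, L=14 even, 5≤7≤7.
N = 3·13·15 = 585
Δ = 0!·2!·12!/15! = 1/1365
Racah Σ t=0..0: t=0:+1/518400 = 1/518400
⇒ 3j(1 6 7; 0 0 0)² = 7/195, sgn -1
Racah Σ t=0..0: t=0:+1/4354560 = 1/4354560
⇒ 3j(1 6 7; -1 3 -2)² = 2/273, sgn -1
4πI² = N·(3j₀)²·(3jₘ)² = 2/13
I = +1·√(0.153846/4π) = 0.11064668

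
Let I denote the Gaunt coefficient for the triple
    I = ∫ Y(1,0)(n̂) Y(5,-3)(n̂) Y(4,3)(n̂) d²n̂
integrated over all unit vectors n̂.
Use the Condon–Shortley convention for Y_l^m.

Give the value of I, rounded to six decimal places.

-0.196426

Checks pass: Σm=0; 10 even; l₃=4∈[4,6].
(2·1+1)(2·5+1)(2·4+1) = 297
Δ: 2! 0! 8! / 11! → 1/495
sum: t=1:−1/576 = -1/576
3j²(1 5 4; 0 0 0) = Δ·Π!·Σ² = 5/99  (sign -1)
sum: t=1:−1/5040 = -1/5040
3j²(1 5 4; 0 -3 3) = Δ·Π!·Σ² = 16/495  (sign +1)
combine: 4πI² = 297·5/99·16/495 = 16/33
take √, sign -1: I = -0.19642560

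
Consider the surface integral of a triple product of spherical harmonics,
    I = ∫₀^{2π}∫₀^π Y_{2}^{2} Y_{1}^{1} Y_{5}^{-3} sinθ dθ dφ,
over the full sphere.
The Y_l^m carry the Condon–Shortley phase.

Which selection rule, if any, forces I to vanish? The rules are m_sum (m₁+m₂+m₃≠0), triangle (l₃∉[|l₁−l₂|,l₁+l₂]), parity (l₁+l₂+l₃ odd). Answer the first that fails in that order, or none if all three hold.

triangle

azimuthal sum: 2 + 1 − 3 = 0  ✓
1 ≤ 5 ≤ 3 (triangle on l)  ✗
L = 2 + 1 + 5 = 8 (even)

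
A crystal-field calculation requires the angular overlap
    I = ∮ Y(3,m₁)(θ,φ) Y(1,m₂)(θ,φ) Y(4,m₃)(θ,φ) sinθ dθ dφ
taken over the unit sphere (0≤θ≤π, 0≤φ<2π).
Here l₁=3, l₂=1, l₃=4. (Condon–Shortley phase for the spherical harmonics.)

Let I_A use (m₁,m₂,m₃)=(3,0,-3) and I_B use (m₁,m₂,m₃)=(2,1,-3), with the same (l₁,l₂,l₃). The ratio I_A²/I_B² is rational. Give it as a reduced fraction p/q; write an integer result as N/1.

1/3

l's match ⇒ only the (l;m) 3-j factors differ between A and B.
A: triangle coeff Δ(3,1,4) = 1/252; Σ_t [0,0]: t=0:+1/720 = 1/720; (3j)²=1/36 [(3 1 4; 3 0 -3)], sign=-1
B: triangle coeff Δ(3,1,4) = 1/252; Σ_t [0,0]: t=0:+1/240 = 1/240; (3j)²=1/12 [(3 1 4; 2 1 -3)], sign=-1
I_A²/I_B² = (1/36)/(1/12) = 1/3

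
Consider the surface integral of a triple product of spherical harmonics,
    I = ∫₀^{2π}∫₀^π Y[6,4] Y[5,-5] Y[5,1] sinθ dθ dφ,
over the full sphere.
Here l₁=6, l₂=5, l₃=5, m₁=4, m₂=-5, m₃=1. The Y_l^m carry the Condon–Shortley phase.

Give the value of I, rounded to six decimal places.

0.178246

m-sum 0 ✓  L=16 even ✓  1≤5≤11 ✓
Π(2lᵢ+1) = 13×11×11 = 1573
triangle coeff Δ(6,5,5) = 1/28588560
Σ_t [1,5]: t=1:−1/345600 t=2:+1/13824 t=3:−1/5184 t=4:+1/13824 t=5:−1/345600 = -7/129600
(3j)²=80/7293 [(6 5 5; 0 0 0)], sign=+1
Σ_t [0,0]: t=0:+1/829440 = 1/829440
(3j)²=225/9724 [(6 5 5; 4 -5 1)], sign=+1
⇒ 4πI² = 1500/3757
I = (+1)√(1500/3757/(4π)) = 0.17824613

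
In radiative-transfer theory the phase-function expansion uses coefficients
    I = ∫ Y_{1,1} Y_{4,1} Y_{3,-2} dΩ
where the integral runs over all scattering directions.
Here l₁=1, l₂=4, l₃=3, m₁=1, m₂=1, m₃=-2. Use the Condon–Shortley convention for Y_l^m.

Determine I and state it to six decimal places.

Rules hold: Σm=0, L=8 even, 3≤3≤5.
N = 3·9·7 = 189
Δ = 2!·0!·6!/9! = 1/252
Racah Σ t=1..1: t=1:−1/36 = -1/36
⇒ 3j(1 4 3; 0 0 0)² = 4/63, sgn +1
Racah Σ t=0..0: t=0:+1/240 = 1/240
⇒ 3j(1 4 3; 1 1 -2)² = 1/84, sgn -1
4πI² = N·(3j₀)²·(3jₘ)² = 1/7
I = -1·√(0.142857/4π) = -0.10662181

-0.106622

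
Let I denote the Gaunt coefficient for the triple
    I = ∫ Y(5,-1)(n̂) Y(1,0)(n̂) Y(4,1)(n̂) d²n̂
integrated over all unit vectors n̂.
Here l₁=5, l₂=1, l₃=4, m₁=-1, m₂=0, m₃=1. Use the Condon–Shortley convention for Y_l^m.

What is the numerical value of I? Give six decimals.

Checks pass: Σm=0; 10 even; l₃=4∈[4,6].
(2·5+1)(2·1+1)(2·4+1) = 297
Δ: 2! 8! 0! / 11! → 1/495
sum: t=1:−1/576 = -1/576
3j²(5 1 4; 0 0 0) = Δ·Π!·Σ² = 5/99  (sign -1)
sum: t=1:−1/720 = -1/720
3j²(5 1 4; -1 0 1) = Δ·Π!·Σ² = 8/165  (sign +1)
combine: 4πI² = 297·5/99·8/165 = 8/11
take √, sign -1: I = -0.24057125

-0.240571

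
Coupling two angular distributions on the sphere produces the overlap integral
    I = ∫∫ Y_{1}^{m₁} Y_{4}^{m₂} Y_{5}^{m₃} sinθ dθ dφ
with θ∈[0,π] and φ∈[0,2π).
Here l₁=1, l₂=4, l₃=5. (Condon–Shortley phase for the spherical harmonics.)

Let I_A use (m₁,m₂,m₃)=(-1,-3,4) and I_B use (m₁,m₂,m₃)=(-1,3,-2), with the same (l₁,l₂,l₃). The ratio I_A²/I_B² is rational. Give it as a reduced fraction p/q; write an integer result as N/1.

Same 1,4,5: normalisation and zero-m 3j drop out of the ratio.
A: Δ: 0! 2! 8! / 11! → 1/495; sum: t=0:+1/10080 = 1/10080; 3j²(1 4 5; -1 -3 4) = Δ·Π!·Σ² = 4/55  (sign -1)
B: Δ: 0! 2! 8! / 11! → 1/495; sum: t=0:+1/10080 = 1/10080; 3j²(1 4 5; -1 3 -2) = Δ·Π!·Σ² = 1/165  (sign -1)
I_A²/I_B² = (4/55)/(1/165) = 12/1

12/1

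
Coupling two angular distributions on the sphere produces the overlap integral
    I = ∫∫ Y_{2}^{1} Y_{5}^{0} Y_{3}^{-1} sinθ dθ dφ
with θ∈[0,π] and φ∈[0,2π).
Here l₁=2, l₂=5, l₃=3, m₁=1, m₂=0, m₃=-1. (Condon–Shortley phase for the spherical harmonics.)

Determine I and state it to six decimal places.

Rules hold: Σm=0, L=10 even, 3≤3≤7.
N = 5·11·7 = 385
Δ = 4!·0!·6!/11! = 1/2310
Racah Σ t=2..2: t=2:+1/144 = 1/144
⇒ 3j(2 5 3; 0 0 0)² = 10/231, sgn -1
Racah Σ t=1..1: t=1:−1/288 = -1/288
⇒ 3j(2 5 3; 1 0 -1)² = 5/231, sgn -1
4πI² = N·(3j₀)²·(3jₘ)² = 250/693
I = +1·√(0.36075/4π) = 0.16943318

0.169433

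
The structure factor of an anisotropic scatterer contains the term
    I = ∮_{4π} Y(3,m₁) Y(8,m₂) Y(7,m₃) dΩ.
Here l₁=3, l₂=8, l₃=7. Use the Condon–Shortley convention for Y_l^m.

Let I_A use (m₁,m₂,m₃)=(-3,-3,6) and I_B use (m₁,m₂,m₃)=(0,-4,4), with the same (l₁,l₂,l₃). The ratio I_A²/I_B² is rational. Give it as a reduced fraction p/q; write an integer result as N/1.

975/578

l's match ⇒ only the (l;m) 3-j factors differ between A and B.
A: triangle coeff Δ(3,8,7) = 1/5290740; Σ_t [4,4]: t=4:+1/1916006400 = 1/1916006400; (3j)²=5/4522 [(3 8 7; -3 -3 6)], sign=-1
B: triangle coeff Δ(3,8,7) = 1/5290740; Σ_t [1,3]: t=1:−1/26127360 t=2:+1/29030400 t=3:−1/479001600 = -17/2874009600; (3j)²=17/25935 [(3 8 7; 0 -4 4)], sign=+1
I_A²/I_B² = (5/4522)/(17/25935) = 975/578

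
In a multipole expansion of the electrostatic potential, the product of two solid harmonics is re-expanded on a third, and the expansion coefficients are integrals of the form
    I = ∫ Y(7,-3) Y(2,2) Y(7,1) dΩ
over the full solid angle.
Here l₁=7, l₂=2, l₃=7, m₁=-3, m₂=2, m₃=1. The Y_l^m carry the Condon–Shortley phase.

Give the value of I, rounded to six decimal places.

0.181642

Checks pass: Σm=0; 16 even; l₃=7∈[5,9].
(2·7+1)(2·2+1)(2·7+1) = 1125
Δ: 2! 12! 2! / 17! → 1/185640
sum: t=0:+1/2419200 t=1:−1/518400 t=2:+1/2419200 = -1/907200
3j²(7 2 7; 0 0 0) = Δ·Π!·Σ² = 56/3315  (sign +1)
sum: t=2:+1/3870720 = 1/3870720
3j²(7 2 7; -3 2 1) = Δ·Π!·Σ² = 135/6188  (sign +1)
combine: 4πI² = 1125·56/3315·135/6188 = 20250/48841
take √, sign +1: I = 0.18164160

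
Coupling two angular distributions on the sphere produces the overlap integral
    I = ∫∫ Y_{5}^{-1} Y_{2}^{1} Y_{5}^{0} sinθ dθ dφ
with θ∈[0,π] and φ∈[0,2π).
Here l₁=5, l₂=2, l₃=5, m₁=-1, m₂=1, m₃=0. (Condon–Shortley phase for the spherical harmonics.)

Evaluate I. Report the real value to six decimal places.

-0.036166

Checks pass: Σm=0; 12 even; l₃=5∈[3,7].
(2·5+1)(2·2+1)(2·5+1) = 605
Δ: 2! 8! 2! / 13! → 1/38610
sum: t=0:+1/2880 t=1:−1/576 t=2:+1/2880 = -1/960
3j²(5 2 5; 0 0 0) = Δ·Π!·Σ² = 10/429  (sign +1)
sum: t=1:−1/1440 t=2:+1/1152 = 1/5760
3j²(5 2 5; -1 1 0) = Δ·Π!·Σ² = 1/858  (sign -1)
combine: 4πI² = 605·10/429·1/858 = 25/1521
take √, sign -1: I = -0.03616600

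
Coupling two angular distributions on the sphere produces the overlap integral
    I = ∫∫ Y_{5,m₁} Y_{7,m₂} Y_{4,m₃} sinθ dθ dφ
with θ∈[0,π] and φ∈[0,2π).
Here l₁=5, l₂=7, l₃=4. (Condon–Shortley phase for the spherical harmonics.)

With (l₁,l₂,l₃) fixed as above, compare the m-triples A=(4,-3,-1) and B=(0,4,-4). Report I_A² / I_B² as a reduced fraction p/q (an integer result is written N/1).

7605/8624

Same 5,7,4: normalisation and zero-m 3j drop out of the ratio.
A: Δ: 8! 2! 6! / 17! → 1/6126120; sum: t=0:+1/1935360 t=1:−1/362880 = -13/5806080; 3j²(5 7 4; 4 -3 -1) = Δ·Π!·Σ² = 195/10472  (sign +1)
B: Δ: 8! 2! 6! / 17! → 1/6126120; sum: t=5:−1/1036800 = -1/1036800; 3j²(5 7 4; 0 4 -4) = Δ·Π!·Σ² = 14/663  (sign -1)
I_A²/I_B² = (195/10472)/(14/663) = 7605/8624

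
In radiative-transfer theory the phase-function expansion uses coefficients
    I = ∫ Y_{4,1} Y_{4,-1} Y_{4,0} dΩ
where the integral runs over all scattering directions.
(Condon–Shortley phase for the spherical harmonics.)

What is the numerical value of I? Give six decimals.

Checks pass: Σm=0; 12 even; l₃=4∈[0,8].
(2·4+1)(2·4+1)(2·4+1) = 729
Δ: 4! 4! 4! / 13! → 1/450450
sum: t=0:+1/13824 t=1:−1/216 t=2:+1/64 t=3:−1/216 t=4:+1/13824 = 5/768
3j²(4 4 4; 0 0 0) = Δ·Π!·Σ² = 18/1001  (sign +1)
sum: t=0:+1/864 t=1:−1/96 t=2:+1/144 t=3:−1/3456 = -1/384
3j²(4 4 4; 1 -1 0) = Δ·Π!·Σ² = 9/2002  (sign -1)
combine: 4πI² = 729·18/1001·9/2002 = 59049/1002001
take √, sign -1: I = -0.06848055

-0.068481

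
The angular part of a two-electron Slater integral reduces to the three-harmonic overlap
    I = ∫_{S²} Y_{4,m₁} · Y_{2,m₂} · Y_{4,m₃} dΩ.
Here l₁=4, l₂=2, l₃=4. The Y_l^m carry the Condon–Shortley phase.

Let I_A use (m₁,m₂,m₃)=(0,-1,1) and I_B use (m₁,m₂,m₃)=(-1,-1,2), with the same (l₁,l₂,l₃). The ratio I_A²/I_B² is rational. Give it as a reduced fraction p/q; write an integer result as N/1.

10/81

Same 4,2,4: normalisation and zero-m 3j drop out of the ratio.
A: Δ: 2! 6! 2! / 11! → 1/13860; sum: t=0:+1/96 t=1:−1/72 = -1/288; 3j²(4 2 4; 0 -1 1) = Δ·Π!·Σ² = 1/462  (sign +1)
B: Δ: 2! 6! 2! / 11! → 1/13860; sum: t=0:+1/240 t=1:−1/96 = -1/160; 3j²(4 2 4; -1 -1 2) = Δ·Π!·Σ² = 27/1540  (sign -1)
I_A²/I_B² = (1/462)/(27/1540) = 10/81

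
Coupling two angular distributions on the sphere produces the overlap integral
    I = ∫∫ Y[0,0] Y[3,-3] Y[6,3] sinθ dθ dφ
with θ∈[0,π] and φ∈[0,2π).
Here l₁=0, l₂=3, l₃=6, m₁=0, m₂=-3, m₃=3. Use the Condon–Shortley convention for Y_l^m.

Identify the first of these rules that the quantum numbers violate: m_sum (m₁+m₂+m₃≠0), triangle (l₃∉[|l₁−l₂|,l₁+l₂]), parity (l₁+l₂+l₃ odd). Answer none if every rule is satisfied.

triangle

Σmᵢ = 0  ✓
l₃∈[|l₁−l₂|,l₁+l₂]=[3,3], have l₃=6  ✗
Σlᵢ = 9 ⇒ odd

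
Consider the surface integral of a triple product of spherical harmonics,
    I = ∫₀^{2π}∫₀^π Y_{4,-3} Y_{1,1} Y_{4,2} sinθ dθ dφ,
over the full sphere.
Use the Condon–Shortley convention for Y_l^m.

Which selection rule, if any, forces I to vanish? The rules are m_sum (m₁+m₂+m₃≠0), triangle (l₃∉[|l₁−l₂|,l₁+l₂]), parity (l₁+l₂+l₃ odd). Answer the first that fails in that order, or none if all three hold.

azimuthal sum: -3 + 1 + 2 = 0  ✓
3 ≤ 4 ≤ 5 (triangle on l)  ✓
L = 4 + 1 + 4 = 9 (odd)  ✗

parity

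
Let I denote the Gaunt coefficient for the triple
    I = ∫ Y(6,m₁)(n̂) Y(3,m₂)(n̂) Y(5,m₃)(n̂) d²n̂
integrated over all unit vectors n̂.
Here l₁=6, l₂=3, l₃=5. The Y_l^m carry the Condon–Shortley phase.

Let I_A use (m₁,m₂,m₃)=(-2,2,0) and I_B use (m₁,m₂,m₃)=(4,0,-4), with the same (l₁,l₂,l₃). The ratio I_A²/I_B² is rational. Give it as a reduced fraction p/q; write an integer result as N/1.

14/45

l's match ⇒ only the (l;m) 3-j factors differ between A and B.
A: triangle coeff Δ(6,3,5) = 1/675675; Σ_t [3,4]: t=3:−1/8640 t=4:+1/13824 = -1/23040; (3j)²=2/429 [(6 3 5; -2 2 0)], sign=+1
B: triangle coeff Δ(6,3,5) = 1/675675; Σ_t [1,2]: t=1:−1/60480 t=2:+1/161280 = -1/96768; (3j)²=15/1001 [(6 3 5; 4 0 -4)], sign=+1
I_A²/I_B² = (2/429)/(15/1001) = 14/45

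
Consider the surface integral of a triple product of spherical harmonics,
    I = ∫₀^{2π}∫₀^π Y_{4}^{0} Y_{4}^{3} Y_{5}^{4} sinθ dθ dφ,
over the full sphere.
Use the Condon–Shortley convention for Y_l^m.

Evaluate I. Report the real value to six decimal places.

0 + 3 + 4 = 7 ≠ 0: azimuthal integral kills it; I = 0

0.000000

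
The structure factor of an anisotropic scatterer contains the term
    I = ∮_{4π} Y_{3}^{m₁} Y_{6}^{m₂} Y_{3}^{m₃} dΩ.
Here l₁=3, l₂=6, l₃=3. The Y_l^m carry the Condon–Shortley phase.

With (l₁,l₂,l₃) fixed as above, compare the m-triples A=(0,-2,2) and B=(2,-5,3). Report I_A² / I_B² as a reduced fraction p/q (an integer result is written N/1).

16/33

Shared (l₁,l₂,l₃)=(3,6,3): N and (l;000)² cancel in I_A²/I_B².
A: Δ = 6!·0!·6!/13! = 1/12012; Racah Σ t=3..3: t=3:−1/4320 = -1/4320; ⇒ 3j(3 6 3; 0 -2 2)² = 8/429, sgn +1
B: Δ = 6!·0!·6!/13! = 1/12012; Racah Σ t=1..1: t=1:−1/86400 = -1/86400; ⇒ 3j(3 6 3; 2 -5 3)² = 1/26, sgn -1
I_A²/I_B² = (8/429)/(1/26) = 16/33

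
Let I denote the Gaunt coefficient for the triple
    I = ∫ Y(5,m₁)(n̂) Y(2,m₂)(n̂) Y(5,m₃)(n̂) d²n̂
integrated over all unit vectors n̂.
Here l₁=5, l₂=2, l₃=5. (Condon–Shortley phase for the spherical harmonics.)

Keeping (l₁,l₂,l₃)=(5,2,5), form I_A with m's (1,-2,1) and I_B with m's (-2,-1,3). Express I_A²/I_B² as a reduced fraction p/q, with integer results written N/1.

l's match ⇒ only the (l;m) 3-j factors differ between A and B.
A: triangle coeff Δ(5,2,5) = 1/38610; Σ_t [0,0]: t=0:+1/2304 = 1/2304; (3j)²=5/143 [(5 2 5; 1 -2 1)], sign=+1
B: triangle coeff Δ(5,2,5) = 1/38610; Σ_t [0,1]: t=0:+1/10080 t=1:−1/2880 = -1/4032; (3j)²=10/429 [(5 2 5; -2 -1 3)], sign=-1
I_A²/I_B² = (5/143)/(10/429) = 3/2

3/2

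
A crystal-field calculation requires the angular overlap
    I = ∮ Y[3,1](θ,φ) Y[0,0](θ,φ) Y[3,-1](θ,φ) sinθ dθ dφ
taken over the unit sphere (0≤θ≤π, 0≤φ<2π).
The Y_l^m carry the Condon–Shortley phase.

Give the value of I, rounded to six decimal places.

Rules hold: Σm=0, L=6 even, 3≤3≤3.
N = 7·1·7 = 49
Δ = 0!·6!·0!/7! = 1/7
Racah Σ t=0..0: t=0:+1/36 = 1/36
⇒ 3j(3 0 3; 0 0 0)² = 1/7, sgn -1
Racah Σ t=0..0: t=0:+1/48 = 1/48
⇒ 3j(3 0 3; 1 0 -1)² = 1/7, sgn +1
4πI² = N·(3j₀)²·(3jₘ)² = 1/1
I = -1·√(1/4π) = -0.28209479

-0.282095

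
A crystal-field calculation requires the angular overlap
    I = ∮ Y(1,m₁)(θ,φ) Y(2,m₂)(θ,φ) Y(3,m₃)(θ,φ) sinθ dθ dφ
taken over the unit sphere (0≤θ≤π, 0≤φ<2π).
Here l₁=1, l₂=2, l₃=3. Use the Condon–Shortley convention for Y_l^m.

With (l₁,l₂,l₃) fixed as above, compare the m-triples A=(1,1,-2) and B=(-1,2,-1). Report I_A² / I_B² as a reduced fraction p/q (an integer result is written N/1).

Same 1,2,3: normalisation and zero-m 3j drop out of the ratio.
A: Δ: 0! 2! 4! / 7! → 1/105; sum: t=0:+1/12 = 1/12; 3j²(1 2 3; 1 1 -2) = Δ·Π!·Σ² = 2/21  (sign -1)
B: Δ: 0! 2! 4! / 7! → 1/105; sum: t=0:+1/48 = 1/48; 3j²(1 2 3; -1 2 -1) = Δ·Π!·Σ² = 1/105  (sign +1)
I_A²/I_B² = (2/21)/(1/105) = 10/1

10/1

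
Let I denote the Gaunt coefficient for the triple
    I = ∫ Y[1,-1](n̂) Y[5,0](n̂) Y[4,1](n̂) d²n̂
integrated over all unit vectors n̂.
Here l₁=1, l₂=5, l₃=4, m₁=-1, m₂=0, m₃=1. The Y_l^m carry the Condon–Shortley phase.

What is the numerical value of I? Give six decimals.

Rules hold: Σm=0, L=10 even, 4≤4≤6.
N = 3·11·9 = 297
Δ = 2!·0!·8!/11! = 1/495
Racah Σ t=1..1: t=1:−1/576 = -1/576
⇒ 3j(1 5 4; 0 0 0)² = 5/99, sgn -1
Racah Σ t=2..2: t=2:+1/1440 = 1/1440
⇒ 3j(1 5 4; -1 0 1)² = 2/99, sgn -1
4πI² = N·(3j₀)²·(3jₘ)² = 10/33
I = +1·√(0.30303/4π) = 0.15528807

0.155288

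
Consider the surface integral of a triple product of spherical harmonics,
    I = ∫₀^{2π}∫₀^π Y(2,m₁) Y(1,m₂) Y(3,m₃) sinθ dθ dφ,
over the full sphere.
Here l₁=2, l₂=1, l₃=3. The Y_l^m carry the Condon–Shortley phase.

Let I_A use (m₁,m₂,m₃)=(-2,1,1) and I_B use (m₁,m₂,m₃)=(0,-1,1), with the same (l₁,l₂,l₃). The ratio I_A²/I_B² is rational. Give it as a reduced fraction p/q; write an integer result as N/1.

l's match ⇒ only the (l;m) 3-j factors differ between A and B.
A: triangle coeff Δ(2,1,3) = 1/105; Σ_t [0,0]: t=0:+1/48 = 1/48; (3j)²=1/105 [(2 1 3; -2 1 1)], sign=+1
B: triangle coeff Δ(2,1,3) = 1/105; Σ_t [0,0]: t=0:+1/8 = 1/8; (3j)²=2/35 [(2 1 3; 0 -1 1)], sign=+1
I_A²/I_B² = (1/105)/(2/35) = 1/6

1/6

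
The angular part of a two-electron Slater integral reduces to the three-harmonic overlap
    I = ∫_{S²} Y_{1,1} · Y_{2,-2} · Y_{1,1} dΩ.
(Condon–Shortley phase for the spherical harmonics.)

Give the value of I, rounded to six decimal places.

Checks pass: Σm=0; 4 even; l₃=1∈[1,3].
(2·1+1)(2·2+1)(2·1+1) = 45
Δ: 2! 0! 2! / 5! → 1/30
sum: t=1:−1/1 = -1/1
3j²(1 2 1; 0 0 0) = Δ·Π!·Σ² = 2/15  (sign +1)
sum: t=0:+1/4 = 1/4
3j²(1 2 1; 1 -2 1) = Δ·Π!·Σ² = 1/5  (sign +1)
combine: 4πI² = 45·2/15·1/5 = 6/5
take √, sign +1: I = 0.30901936

0.309019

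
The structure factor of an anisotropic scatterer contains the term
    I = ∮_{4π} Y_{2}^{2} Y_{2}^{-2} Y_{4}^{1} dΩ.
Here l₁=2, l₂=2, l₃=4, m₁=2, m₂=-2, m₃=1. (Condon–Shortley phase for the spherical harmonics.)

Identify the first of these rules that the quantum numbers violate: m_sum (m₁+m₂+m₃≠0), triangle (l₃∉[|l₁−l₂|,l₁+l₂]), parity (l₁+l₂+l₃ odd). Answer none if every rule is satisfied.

m_sum

Σmᵢ = 1  ✗
l₃∈[|l₁−l₂|,l₁+l₂]=[0,4], have l₃=4
Σlᵢ = 8 ⇒ even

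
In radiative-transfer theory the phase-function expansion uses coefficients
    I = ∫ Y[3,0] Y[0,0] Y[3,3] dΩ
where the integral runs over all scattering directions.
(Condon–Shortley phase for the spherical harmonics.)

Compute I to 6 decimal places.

Σmᵢ = 3 ≠ 0, so the φ-integral vanishes; I = 0

0.000000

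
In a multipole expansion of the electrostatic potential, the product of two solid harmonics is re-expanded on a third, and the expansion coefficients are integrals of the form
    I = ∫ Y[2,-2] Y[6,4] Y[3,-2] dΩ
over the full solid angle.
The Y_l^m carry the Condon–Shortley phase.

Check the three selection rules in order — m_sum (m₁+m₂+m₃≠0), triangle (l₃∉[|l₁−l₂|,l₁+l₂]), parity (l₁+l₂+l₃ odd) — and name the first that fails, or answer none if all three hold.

triangle

m₁+m₂+m₃ = -2 + 4 − 2 = 0  ✓
triangle: |2−6|=4 ≤ l₃=3 ≤ 2+6=8  ✗
parity: l₁+l₂+l₃ = 11 is odd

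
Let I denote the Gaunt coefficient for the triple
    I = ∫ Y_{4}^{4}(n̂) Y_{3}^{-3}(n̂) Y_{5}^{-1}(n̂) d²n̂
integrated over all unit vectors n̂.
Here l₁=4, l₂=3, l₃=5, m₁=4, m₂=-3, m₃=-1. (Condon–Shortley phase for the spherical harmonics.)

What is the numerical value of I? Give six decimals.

0.050679

Rules hold: Σm=0, L=12 even, 1≤5≤7.
N = 9·7·11 = 693
Δ = 2!·6!·4!/13! = 1/180180
Racah Σ t=0..2: t=0:+1/576 t=1:−1/144 t=2:+1/576 = -1/288
⇒ 3j(4 3 5; 0 0 0)² = 20/1001, sgn +1
Racah Σ t=0..0: t=0:+1/34560 = 1/34560
⇒ 3j(4 3 5; 4 -3 -1)² = 1/429, sgn +1
4πI² = N·(3j₀)²·(3jₘ)² = 60/1859
I = +1·√(0.0322754/4π) = 0.05067935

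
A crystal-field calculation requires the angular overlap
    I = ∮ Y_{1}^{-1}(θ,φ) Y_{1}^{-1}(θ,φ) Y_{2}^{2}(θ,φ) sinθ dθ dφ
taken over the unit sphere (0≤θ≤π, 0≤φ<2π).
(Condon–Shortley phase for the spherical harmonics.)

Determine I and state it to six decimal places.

0.309019

Rules hold: Σm=0, L=4 even, 0≤2≤2.
N = 3·3·5 = 45
Δ = 0!·2!·2!/5! = 1/30
Racah Σ t=0..0: t=0:+1/1 = 1/1
⇒ 3j(1 1 2; 0 0 0)² = 2/15, sgn +1
Racah Σ t=0..0: t=0:+1/4 = 1/4
⇒ 3j(1 1 2; -1 -1 2)² = 1/5, sgn +1
4πI² = N·(3j₀)²·(3jₘ)² = 6/5
I = +1·√(1.2/4π) = 0.30901936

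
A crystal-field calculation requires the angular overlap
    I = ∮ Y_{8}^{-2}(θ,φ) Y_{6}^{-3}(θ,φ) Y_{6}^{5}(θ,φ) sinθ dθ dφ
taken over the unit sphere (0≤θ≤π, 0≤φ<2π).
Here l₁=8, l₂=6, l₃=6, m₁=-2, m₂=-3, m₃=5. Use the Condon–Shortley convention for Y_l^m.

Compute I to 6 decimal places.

Rules hold: Σm=0, L=20 even, 2≤6≤14.
N = 17·13·13 = 2873
Δ = 8!·8!·4!/21! = 1/1309458150
Racah Σ t=2..6: t=2:+1/49766400 t=3:−1/3110400 t=4:+1/1327104 t=5:−1/3110400 t=6:+1/49766400 = 1/6635520
⇒ 3j(8 6 6; 0 0 0)² = 350/46189, sgn +1
Racah Σ t=2..3: t=2:+1/348364800 t=3:−1/87091200 = -1/116121600
⇒ 3j(8 6 6; -2 -3 5)² = 54/4199, sgn +1
4πI² = N·(3j₀)²·(3jₘ)² = 18900/67507
I = +1·√(0.279971/4π) = 0.14926279

0.149263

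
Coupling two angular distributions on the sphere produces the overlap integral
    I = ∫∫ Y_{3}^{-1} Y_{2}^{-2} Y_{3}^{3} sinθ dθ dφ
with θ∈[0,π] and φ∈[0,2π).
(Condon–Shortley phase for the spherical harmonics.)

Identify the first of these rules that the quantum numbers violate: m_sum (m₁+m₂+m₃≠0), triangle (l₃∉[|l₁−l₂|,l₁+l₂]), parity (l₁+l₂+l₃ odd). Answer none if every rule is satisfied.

none

Σmᵢ = 0  ✓
l₃∈[|l₁−l₂|,l₁+l₂]=[1,5], have l₃=3  ✓
Σlᵢ = 8 ⇒ even  ✓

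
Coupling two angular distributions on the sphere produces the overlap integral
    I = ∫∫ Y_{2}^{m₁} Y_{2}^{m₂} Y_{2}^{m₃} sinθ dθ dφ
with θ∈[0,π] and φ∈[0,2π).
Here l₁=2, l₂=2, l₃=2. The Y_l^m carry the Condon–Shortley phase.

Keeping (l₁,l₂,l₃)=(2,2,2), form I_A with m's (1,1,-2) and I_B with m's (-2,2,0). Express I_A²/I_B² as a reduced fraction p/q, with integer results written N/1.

Same 2,2,2: normalisation and zero-m 3j drop out of the ratio.
A: Δ: 2! 2! 2! / 7! → 1/630; sum: t=1:−1/4 = -1/4; 3j²(2 2 2; 1 1 -2) = Δ·Π!·Σ² = 3/35  (sign -1)
B: Δ: 2! 2! 2! / 7! → 1/630; sum: t=2:+1/8 = 1/8; 3j²(2 2 2; -2 2 0) = Δ·Π!·Σ² = 2/35  (sign +1)
I_A²/I_B² = (3/35)/(2/35) = 3/2

3/2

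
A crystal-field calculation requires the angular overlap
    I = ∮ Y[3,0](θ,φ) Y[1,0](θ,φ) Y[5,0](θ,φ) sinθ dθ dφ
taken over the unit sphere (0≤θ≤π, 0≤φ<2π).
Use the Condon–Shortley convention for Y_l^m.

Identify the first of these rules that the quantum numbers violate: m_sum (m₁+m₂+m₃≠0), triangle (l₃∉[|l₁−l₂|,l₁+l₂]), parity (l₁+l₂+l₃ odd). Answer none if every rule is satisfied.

triangle

m₁+m₂+m₃ = 0 + 0 + 0 = 0  ✓
triangle: |3−1|=2 ≤ l₃=5 ≤ 3+1=4  ✗
parity: l₁+l₂+l₃ = 9 is odd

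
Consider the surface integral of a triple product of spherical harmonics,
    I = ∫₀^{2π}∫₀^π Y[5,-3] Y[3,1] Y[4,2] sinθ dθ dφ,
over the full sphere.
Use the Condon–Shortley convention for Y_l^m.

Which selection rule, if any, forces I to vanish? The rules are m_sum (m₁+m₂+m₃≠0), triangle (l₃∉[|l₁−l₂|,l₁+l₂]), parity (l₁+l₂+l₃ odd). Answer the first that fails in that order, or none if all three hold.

m₁+m₂+m₃ = -3 + 1 + 2 = 0  ✓
triangle: |5−3|=2 ≤ l₃=4 ≤ 5+3=8  ✓
parity: l₁+l₂+l₃ = 12 is even  ✓

none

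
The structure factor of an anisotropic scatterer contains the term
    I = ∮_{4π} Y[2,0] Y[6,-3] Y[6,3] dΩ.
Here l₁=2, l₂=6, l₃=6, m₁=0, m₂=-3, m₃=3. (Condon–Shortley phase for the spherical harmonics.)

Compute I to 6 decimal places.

m-sum 0 ✓  L=14 even ✓  4≤6≤8 ✓
Π(2lᵢ+1) = 5×13×13 = 845
triangle coeff Δ(2,6,6) = 1/90090
Σ_t [0,2]: t=0:+1/69120 t=1:−1/14400 t=2:+1/69120 = -7/172800
(3j)²=14/715 [(2 6 6; 0 0 0)], sign=-1
Σ_t [0,2]: t=0:+1/120960 t=1:−1/80640 t=2:+1/1451520 = -1/290304
(3j)²=5/2002 [(2 6 6; 0 -3 3)], sign=+1
⇒ 4πI² = 5/121
I = (-1)√(5/121/(4π)) = -0.05734392

-0.057344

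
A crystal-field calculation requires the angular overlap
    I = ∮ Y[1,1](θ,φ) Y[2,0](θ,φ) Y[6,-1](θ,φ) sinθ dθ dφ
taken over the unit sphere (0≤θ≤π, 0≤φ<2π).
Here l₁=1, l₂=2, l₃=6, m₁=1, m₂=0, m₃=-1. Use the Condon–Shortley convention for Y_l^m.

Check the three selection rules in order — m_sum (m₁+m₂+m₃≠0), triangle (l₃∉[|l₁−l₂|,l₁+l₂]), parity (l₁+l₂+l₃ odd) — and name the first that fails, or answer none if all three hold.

m₁+m₂+m₃ = 1 + 0 − 1 = 0  ✓
triangle: |1−2|=1 ≤ l₃=6 ≤ 1+2=3  ✗
parity: l₁+l₂+l₃ = 9 is odd

triangle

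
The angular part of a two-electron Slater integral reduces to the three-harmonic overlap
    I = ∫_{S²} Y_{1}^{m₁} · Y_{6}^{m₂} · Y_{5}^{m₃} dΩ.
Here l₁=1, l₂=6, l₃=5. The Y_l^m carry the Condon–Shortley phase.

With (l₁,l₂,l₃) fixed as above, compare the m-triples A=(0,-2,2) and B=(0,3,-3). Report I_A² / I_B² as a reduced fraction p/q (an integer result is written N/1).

32/27

Same 1,6,5: normalisation and zero-m 3j drop out of the ratio.
A: Δ: 2! 0! 10! / 13! → 1/858; sum: t=1:−1/30240 = -1/30240; 3j²(1 6 5; 0 -2 2) = Δ·Π!·Σ² = 16/429  (sign +1)
B: Δ: 2! 0! 10! / 13! → 1/858; sum: t=1:−1/80640 = -1/80640; 3j²(1 6 5; 0 3 -3) = Δ·Π!·Σ² = 9/286  (sign -1)
I_A²/I_B² = (16/429)/(9/286) = 32/27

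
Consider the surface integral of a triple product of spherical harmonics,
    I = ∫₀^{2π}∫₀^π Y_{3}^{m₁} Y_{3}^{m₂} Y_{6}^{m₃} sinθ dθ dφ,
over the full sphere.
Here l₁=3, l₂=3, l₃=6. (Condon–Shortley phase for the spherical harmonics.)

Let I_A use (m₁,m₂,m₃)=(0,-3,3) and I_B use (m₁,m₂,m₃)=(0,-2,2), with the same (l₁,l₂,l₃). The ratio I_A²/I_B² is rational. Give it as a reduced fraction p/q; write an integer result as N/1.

3/8

l's match ⇒ only the (l;m) 3-j factors differ between A and B.
A: triangle coeff Δ(3,3,6) = 1/12012; Σ_t [0,0]: t=0:+1/25920 = 1/25920; (3j)²=1/143 [(3 3 6; 0 -3 3)], sign=-1
B: triangle coeff Δ(3,3,6) = 1/12012; Σ_t [0,0]: t=0:+1/4320 = 1/4320; (3j)²=8/429 [(3 3 6; 0 -2 2)], sign=+1
I_A²/I_B² = (1/143)/(8/429) = 3/8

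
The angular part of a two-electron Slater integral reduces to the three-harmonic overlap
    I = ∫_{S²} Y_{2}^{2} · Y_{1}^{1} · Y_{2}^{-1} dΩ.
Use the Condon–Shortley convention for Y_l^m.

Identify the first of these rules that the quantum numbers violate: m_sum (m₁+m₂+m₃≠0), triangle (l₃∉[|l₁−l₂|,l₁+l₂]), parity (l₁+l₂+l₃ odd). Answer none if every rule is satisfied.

m_sum

m₁+m₂+m₃ = 2 + 1 − 1 = 2  ✗
triangle: |2−1|=1 ≤ l₃=2 ≤ 2+1=3
parity: l₁+l₂+l₃ = 5 is odd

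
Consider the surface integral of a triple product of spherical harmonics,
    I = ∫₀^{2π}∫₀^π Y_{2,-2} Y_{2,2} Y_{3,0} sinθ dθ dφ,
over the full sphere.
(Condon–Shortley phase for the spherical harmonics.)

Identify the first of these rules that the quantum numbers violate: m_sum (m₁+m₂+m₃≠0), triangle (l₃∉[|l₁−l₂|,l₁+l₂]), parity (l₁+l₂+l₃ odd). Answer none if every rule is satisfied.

parity

m₁+m₂+m₃ = -2 + 2 + 0 = 0  ✓
triangle: |2−2|=0 ≤ l₃=3 ≤ 2+2=4  ✓
parity: l₁+l₂+l₃ = 7 is odd  ✗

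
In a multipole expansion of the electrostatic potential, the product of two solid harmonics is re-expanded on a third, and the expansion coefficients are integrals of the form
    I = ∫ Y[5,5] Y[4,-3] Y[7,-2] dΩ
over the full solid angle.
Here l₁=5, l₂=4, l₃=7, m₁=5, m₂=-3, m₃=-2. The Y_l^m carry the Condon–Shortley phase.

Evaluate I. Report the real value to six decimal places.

Rules hold: Σm=0, L=16 even, 1≤7≤9.
N = 11·9·15 = 1485
Δ = 2!·8!·6!/17! = 1/6126120
Racah Σ t=0..2: t=0:+1/69120 t=1:−1/20736 t=2:+1/69120 = -1/51840
⇒ 3j(5 4 7; 0 0 0)² = 280/21879, sgn +1
Racah Σ t=0..0: t=0:+1/9676800 = 1/9676800
⇒ 3j(5 4 7; 5 -3 -2)² = 27/19448, sgn -1
4πI² = N·(3j₀)²·(3jₘ)² = 14175/537251
I = -1·√(0.0263843/4π) = -0.04582136

-0.045821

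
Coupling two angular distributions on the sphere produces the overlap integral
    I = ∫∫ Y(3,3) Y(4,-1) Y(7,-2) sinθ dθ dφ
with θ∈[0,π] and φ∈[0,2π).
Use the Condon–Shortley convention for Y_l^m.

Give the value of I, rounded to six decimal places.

Rules hold: Σm=0, L=14 even, 1≤7≤7.
N = 7·9·15 = 945
Δ = 0!·6!·8!/15! = 1/45045
Racah Σ t=0..0: t=0:+1/20736 = 1/20736
⇒ 3j(3 4 7; 0 0 0)² = 35/1287, sgn -1
Racah Σ t=0..0: t=0:+1/518400 = 1/518400
⇒ 3j(3 4 7; 3 -1 -2)² = 4/2145, sgn -1
4πI² = N·(3j₀)²·(3jₘ)² = 980/20449
I = +1·√(0.0479241/4π) = 0.06175499

0.061755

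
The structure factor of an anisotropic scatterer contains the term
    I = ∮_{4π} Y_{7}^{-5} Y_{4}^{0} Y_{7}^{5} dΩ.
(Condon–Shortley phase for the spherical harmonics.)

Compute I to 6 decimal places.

Rules hold: Σm=0, L=18 even, 3≤7≤11.
N = 15·9·15 = 2025
Δ = 4!·10!·4!/19! = 1/58198140
Racah Σ t=0..4: t=0:+1/17418240 t=1:−1/622080 t=2:+1/230400 t=3:−1/622080 t=4:+1/17418240 = 1/806400
⇒ 3j(7 4 7; 0 0 0)² = 2268/230945, sgn -1
Racah Σ t=2..4: t=2:+1/58060800 t=3:−1/13063680 t=4:+1/46448640 = -79/2090188800
⇒ 3j(7 4 7; -5 0 5)² = 68651/5290740, sgn -1
4πI² = N·(3j₀)²·(3jₘ)² = 4549689/17631601
I = +1·√(0.258042/4π) = 0.14329797

0.143298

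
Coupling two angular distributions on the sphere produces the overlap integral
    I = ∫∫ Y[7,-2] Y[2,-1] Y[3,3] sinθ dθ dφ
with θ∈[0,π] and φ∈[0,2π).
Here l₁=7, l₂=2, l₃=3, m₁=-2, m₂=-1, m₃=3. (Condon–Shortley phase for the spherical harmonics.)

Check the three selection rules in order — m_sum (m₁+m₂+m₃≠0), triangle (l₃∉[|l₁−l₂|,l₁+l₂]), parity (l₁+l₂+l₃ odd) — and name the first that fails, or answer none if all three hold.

azimuthal sum: -2 − 1 + 3 = 0  ✓
5 ≤ 3 ≤ 9 (triangle on l)  ✗
L = 7 + 2 + 3 = 12 (even)

triangle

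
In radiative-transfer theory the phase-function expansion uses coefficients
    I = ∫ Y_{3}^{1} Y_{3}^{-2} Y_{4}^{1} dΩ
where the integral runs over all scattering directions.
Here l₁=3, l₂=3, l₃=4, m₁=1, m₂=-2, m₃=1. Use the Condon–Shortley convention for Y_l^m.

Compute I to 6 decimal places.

Rules hold: Σm=0, L=10 even, 0≤4≤6.
N = 7·7·9 = 441
Δ = 2!·4!·4!/11! = 1/34650
Racah Σ t=0..2: t=0:+1/72 t=1:−1/16 t=2:+1/72 = -5/144
⇒ 3j(3 3 4; 0 0 0)² = 2/77, sgn -1
Racah Σ t=0..1: t=0:+1/48 t=1:−1/144 = 1/72
⇒ 3j(3 3 4; 1 -2 1)² = 16/693, sgn -1
4πI² = N·(3j₀)²·(3jₘ)² = 32/121
I = +1·√(0.264463/4π) = 0.14506992

0.145070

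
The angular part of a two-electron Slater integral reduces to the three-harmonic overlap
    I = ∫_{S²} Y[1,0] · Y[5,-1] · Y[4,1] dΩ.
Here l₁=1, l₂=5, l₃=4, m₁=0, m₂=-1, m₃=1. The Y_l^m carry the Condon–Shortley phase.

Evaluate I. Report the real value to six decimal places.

Checks pass: Σm=0; 10 even; l₃=4∈[4,6].
(2·1+1)(2·5+1)(2·4+1) = 297
Δ: 2! 0! 8! / 11! → 1/495
sum: t=1:−1/576 = -1/576
3j²(1 5 4; 0 0 0) = Δ·Π!·Σ² = 5/99  (sign -1)
sum: t=1:−1/720 = -1/720
3j²(1 5 4; 0 -1 1) = Δ·Π!·Σ² = 8/165  (sign +1)
combine: 4πI² = 297·5/99·8/165 = 8/11
take √, sign -1: I = -0.24057125

-0.240571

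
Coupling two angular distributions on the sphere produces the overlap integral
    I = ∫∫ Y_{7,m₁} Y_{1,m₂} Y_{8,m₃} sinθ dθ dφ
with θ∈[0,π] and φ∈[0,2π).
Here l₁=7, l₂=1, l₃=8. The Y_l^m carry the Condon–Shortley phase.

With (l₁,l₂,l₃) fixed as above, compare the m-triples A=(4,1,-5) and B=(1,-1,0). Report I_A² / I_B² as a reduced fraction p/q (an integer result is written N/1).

39/14

Same 7,1,8: normalisation and zero-m 3j drop out of the ratio.
A: Δ: 0! 14! 2! / 17! → 1/2040; sum: t=0:+1/479001600 = 1/479001600; 3j²(7 1 8; 4 1 -5) = Δ·Π!·Σ² = 13/340  (sign -1)
B: Δ: 0! 14! 2! / 17! → 1/2040; sum: t=0:+1/58060800 = 1/58060800; 3j²(7 1 8; 1 -1 0) = Δ·Π!·Σ² = 7/510  (sign +1)
I_A²/I_B² = (13/340)/(7/510) = 39/14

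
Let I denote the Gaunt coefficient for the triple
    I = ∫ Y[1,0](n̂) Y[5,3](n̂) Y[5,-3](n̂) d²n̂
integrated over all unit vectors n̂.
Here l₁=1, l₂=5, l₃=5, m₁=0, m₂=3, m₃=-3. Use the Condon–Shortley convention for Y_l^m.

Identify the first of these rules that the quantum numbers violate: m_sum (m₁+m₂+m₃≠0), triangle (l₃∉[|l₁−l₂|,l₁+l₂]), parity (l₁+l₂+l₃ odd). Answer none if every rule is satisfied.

parity

m₁+m₂+m₃ = 0 + 3 − 3 = 0  ✓
triangle: |1−5|=4 ≤ l₃=5 ≤ 1+5=6  ✓
parity: l₁+l₂+l₃ = 11 is odd  ✗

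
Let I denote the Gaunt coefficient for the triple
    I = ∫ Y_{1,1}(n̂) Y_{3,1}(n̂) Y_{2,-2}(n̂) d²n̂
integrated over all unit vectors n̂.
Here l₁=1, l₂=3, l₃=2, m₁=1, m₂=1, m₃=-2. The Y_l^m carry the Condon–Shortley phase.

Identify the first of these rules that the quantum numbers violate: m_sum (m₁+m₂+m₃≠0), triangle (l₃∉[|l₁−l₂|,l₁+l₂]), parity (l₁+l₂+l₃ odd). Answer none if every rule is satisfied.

none

m₁+m₂+m₃ = 1 + 1 − 2 = 0  ✓
triangle: |1−3|=2 ≤ l₃=2 ≤ 1+3=4  ✓
parity: l₁+l₂+l₃ = 6 is even  ✓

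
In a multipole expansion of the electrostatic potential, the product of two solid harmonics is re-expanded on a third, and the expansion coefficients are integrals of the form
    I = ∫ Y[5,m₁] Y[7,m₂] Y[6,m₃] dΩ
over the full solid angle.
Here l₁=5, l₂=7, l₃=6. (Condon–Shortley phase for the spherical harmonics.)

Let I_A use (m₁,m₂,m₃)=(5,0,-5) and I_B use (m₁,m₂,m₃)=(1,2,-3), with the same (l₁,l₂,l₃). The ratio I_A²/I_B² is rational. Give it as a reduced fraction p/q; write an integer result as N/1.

Same 5,7,6: normalisation and zero-m 3j drop out of the ratio.
A: Δ: 6! 4! 8! / 19! → 1/174594420; sum: t=0:+1/87091200 = 1/87091200; 3j²(5 7 6; 5 0 -5) = Δ·Π!·Σ² = 35/12597  (sign -1)
B: Δ: 6! 4! 8! / 19! → 1/174594420; sum: t=1:−1/29030400 t=2:+1/967680 t=3:−1/311040 t=4:+1/829440 = -11/10886400; 3j²(5 7 6; 1 2 -3) = Δ·Π!·Σ² = 1408/146965  (sign +1)
I_A²/I_B² = (35/12597)/(1408/146965) = 1225/4224

1225/4224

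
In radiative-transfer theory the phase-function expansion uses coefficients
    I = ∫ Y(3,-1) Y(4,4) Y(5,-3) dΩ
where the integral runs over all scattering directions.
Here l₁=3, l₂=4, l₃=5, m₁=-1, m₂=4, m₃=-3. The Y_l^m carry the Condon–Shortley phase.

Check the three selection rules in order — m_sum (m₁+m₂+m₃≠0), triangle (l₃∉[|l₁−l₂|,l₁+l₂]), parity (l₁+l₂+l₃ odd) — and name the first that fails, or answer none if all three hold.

m₁+m₂+m₃ = -1 + 4 − 3 = 0  ✓
triangle: |3−4|=1 ≤ l₃=5 ≤ 3+4=7  ✓
parity: l₁+l₂+l₃ = 12 is even  ✓

none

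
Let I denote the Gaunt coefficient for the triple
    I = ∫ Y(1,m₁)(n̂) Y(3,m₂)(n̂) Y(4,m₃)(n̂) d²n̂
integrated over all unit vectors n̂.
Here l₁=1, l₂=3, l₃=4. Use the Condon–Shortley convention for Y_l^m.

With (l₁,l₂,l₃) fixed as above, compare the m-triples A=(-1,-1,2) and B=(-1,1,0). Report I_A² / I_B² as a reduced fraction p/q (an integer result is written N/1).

5/2

Same 1,3,4: normalisation and zero-m 3j drop out of the ratio.
A: Δ: 0! 2! 6! / 9! → 1/252; sum: t=0:+1/96 = 1/96; 3j²(1 3 4; -1 -1 2) = Δ·Π!·Σ² = 5/84  (sign +1)
B: Δ: 0! 2! 6! / 9! → 1/252; sum: t=0:+1/96 = 1/96; 3j²(1 3 4; -1 1 0) = Δ·Π!·Σ² = 1/42  (sign +1)
I_A²/I_B² = (5/84)/(1/42) = 5/2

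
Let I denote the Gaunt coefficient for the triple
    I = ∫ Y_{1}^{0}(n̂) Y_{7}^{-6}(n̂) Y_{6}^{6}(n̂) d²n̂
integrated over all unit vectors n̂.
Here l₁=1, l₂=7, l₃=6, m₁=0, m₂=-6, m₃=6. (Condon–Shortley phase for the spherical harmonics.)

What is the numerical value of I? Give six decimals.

m-sum 0 ✓  L=14 even ✓  6≤6≤8 ✓
Π(2lᵢ+1) = 3×15×13 = 585
triangle coeff Δ(1,7,6) = 1/1365
Σ_t [1,1]: t=1:−1/518400 = -1/518400
(3j)²=7/195 [(1 7 6; 0 0 0)], sign=-1
Σ_t [1,1]: t=1:−1/479001600 = -1/479001600
(3j)²=1/105 [(1 7 6; 0 -6 6)], sign=-1
⇒ 4πI² = 1/5
I = (+1)√(1/5/(4π)) = 0.12615663

0.126157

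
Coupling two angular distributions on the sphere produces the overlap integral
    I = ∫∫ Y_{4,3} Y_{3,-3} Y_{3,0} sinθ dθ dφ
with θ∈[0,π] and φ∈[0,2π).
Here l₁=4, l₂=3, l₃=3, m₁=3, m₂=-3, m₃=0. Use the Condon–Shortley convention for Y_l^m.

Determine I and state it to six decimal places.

Rules hold: Σm=0, L=10 even, 1≤3≤7.
N = 9·7·7 = 441
Δ = 4!·4!·2!/11! = 1/34650
Racah Σ t=1..3: t=1:−1/72 t=2:+1/16 t=3:−1/72 = 5/144
⇒ 3j(4 3 3; 0 0 0)² = 2/77, sgn -1
Racah Σ t=0..0: t=0:+1/288 = 1/288
⇒ 3j(4 3 3; 3 -3 0)² = 1/22, sgn -1
4πI² = N·(3j₀)²·(3jₘ)² = 63/121
I = +1·√(0.520661/4π) = 0.20355073

0.203551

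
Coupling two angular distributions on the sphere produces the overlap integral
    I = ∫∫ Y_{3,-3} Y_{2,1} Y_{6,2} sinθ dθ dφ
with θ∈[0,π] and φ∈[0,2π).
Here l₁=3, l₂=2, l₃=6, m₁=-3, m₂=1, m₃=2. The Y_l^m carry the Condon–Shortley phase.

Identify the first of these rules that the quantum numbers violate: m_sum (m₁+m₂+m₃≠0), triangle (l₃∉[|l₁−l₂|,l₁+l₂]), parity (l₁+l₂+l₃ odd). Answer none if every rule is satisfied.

azimuthal sum: -3 + 1 + 2 = 0  ✓
1 ≤ 6 ≤ 5 (triangle on l)  ✗
L = 3 + 2 + 6 = 11 (odd)

triangle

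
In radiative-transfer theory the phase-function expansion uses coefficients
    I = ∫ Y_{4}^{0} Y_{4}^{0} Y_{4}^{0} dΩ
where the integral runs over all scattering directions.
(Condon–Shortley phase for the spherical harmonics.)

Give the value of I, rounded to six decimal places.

0.136961

Checks pass: Σm=0; 12 even; l₃=4∈[0,8].
(2·4+1)(2·4+1)(2·4+1) = 729
Δ: 4! 4! 4! / 13! → 1/450450
sum: t=0:+1/13824 t=1:−1/216 t=2:+1/64 t=3:−1/216 t=4:+1/13824 = 5/768
3j²(4 4 4; 0 0 0) = Δ·Π!·Σ² = 18/1001  (sign +1)
(m-triple is (0,0,0) — same symbol as above.)
combine: 4πI² = 729·18/1001·18/1001 = 236196/1002001
take √, sign +1: I = 0.13696111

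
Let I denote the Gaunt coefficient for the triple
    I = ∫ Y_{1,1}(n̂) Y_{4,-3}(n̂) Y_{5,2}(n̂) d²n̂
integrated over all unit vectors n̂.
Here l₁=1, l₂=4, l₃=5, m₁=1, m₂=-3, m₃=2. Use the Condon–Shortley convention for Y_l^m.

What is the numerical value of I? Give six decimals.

Checks pass: Σm=0; 10 even; l₃=5∈[3,5].
(2·1+1)(2·4+1)(2·5+1) = 297
Δ: 0! 2! 8! / 11! → 1/495
sum: t=0:+1/576 = 1/576
3j²(1 4 5; 0 0 0) = Δ·Π!·Σ² = 5/99  (sign -1)
sum: t=0:+1/10080 = 1/10080
3j²(1 4 5; 1 -3 2) = Δ·Π!·Σ² = 1/165  (sign -1)
combine: 4πI² = 297·5/99·1/165 = 1/11
take √, sign +1: I = 0.08505478

0.085055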